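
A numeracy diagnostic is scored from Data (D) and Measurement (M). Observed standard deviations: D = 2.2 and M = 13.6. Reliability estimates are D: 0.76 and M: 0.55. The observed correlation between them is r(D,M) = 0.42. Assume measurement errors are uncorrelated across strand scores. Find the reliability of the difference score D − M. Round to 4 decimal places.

Var(D−M) = 2.2² + 13.6² − 2·2.2·13.6·0.42 = 189.8 − 25.1328 = 164.667.
Because errors are independent across components, Cov(Tᵢ,Tⱼ) = Cov(Xᵢ,Xⱼ); the off-diagonal part of the true-score variance is the same as above.
True-score variance = [2.2²·0.76 + 13.6²·0.55] − 25.1328 = 105.406 − 25.1328 = 80.2736.
Reliability = 80.2736 / 164.667 = 0.4875.

0.4875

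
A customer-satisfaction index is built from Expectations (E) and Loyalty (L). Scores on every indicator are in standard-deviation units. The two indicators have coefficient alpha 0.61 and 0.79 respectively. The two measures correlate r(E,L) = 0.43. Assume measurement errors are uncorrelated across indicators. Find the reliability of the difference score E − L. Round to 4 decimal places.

Var(E−L) = 1 + 1 − 2·0.43 = 2 − 0.86 = 1.14.
Because errors are independent across components, Cov(Tᵢ,Tⱼ) = Cov(Xᵢ,Xⱼ); the off-diagonal part of the true-score variance is the same as above.
True-score variance = [0.61 + 0.79] − 0.86 = 1.4 − 0.86 = 0.54.
Reliability = 0.54 / 1.14 = 0.4737.

0.4737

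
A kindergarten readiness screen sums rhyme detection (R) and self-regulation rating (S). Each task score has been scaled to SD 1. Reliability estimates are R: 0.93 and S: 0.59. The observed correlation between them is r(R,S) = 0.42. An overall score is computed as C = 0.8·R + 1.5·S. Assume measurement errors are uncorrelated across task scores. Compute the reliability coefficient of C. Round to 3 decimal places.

0.752

Var(C) = 0.8² + 1.5² + 2·[1.2·0.42] = 2.89 + 1.008 = 3.898.
Because errors are independent across components, Cov(Tᵢ,Tⱼ) = Cov(Xᵢ,Xⱼ); the off-diagonal part of the true-score variance is the same as above.
True-score variance = [0.8²·0.93 + 1.5²·0.59] + 1.008 = 1.9227 + 1.008 = 2.9307.
Reliability = 2.9307 / 3.898 = 0.752.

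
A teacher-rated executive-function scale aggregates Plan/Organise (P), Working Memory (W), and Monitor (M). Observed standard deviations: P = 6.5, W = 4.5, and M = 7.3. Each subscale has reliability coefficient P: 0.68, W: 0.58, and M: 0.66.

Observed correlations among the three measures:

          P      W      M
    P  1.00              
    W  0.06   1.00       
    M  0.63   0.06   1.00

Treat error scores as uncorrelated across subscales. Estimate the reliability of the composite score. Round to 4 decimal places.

0.7807

Var(P+W+M) = 6.5² + 4.5² + 7.3² + 2·[6.5·4.5·0.06 + 6.5·7.3·0.63 + 4.5·7.3·0.06] = 115.79 + 67.239 = 183.029.
Because errors are independent across components, Cov(Tᵢ,Tⱼ) = Cov(Xᵢ,Xⱼ); the off-diagonal part of the true-score variance is the same as above.
True-score variance = [6.5²·0.68 + 4.5²·0.58 + 7.3²·0.66] + 67.239 = 75.6464 + 67.239 = 142.885.
Reliability = 142.885 / 183.029 = 0.7807.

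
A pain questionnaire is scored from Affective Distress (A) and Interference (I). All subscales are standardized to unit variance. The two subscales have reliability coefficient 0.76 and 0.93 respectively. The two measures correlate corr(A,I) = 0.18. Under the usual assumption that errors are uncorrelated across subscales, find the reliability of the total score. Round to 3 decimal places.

0.869

Var(A+I) = 2 + 2·[0.18] = 2 + 0.36 = 2.36.
Because errors are independent across components, Cov(Tᵢ,Tⱼ) = Cov(Xᵢ,Xⱼ); the off-diagonal part of the true-score variance is the same as above.
True-score variance = [0.76 + 0.93] + 0.36 = 1.69 + 0.36 = 2.05.
Reliability = 2.05 / 2.36 = 0.869.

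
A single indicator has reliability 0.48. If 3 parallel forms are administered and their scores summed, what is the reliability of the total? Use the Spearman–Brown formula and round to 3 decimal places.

0.735

ρ_k = kρ / (1 + (k−1)ρ) = 3·0.48 / (1 + 2·0.48) = 1.440 / 1.960 = 0.735.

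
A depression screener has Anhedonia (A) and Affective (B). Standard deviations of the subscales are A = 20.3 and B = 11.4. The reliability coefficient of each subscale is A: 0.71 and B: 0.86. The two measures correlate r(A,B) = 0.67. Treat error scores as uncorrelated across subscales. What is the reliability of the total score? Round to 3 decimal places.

Var(A+B) = 20.3² + 11.4² + 2·[20.3·11.4·0.67] = 542.05 + 310.103 = 852.153.
With uncorrelated errors the cross-covariances are all true-score covariance, so they carry over unchanged; only the diagonal terms shrink to ρᵢσᵢ².
True-score variance = [20.3²·0.71 + 11.4²·0.86] + 310.103 = 404.35 + 310.103 = 714.452.
Reliability = 714.452 / 852.153 = 0.838.

0.838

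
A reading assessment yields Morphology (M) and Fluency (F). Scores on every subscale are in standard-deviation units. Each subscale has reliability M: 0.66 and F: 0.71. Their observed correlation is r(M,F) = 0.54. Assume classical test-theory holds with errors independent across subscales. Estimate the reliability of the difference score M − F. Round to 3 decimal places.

Var(M−F) = 1 + 1 − 2·0.54 = 2 − 1.08 = 0.92.
Under uncorrelated errors the observed covariances equal the true-score covariances, so only the own-variance terms attenuate.
True-score variance = [0.66 + 0.71] − 1.08 = 1.37 − 1.08 = 0.29.
Reliability = 0.29 / 0.92 = 0.315.

0.315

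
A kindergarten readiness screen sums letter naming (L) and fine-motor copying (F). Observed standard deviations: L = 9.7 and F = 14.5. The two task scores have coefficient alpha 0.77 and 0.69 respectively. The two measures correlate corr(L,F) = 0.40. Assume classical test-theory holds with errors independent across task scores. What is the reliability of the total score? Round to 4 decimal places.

0.7917

Var(L+F) = 9.7² + 14.5² + 2·[9.7·14.5·0.40] = 304.34 + 112.52 = 416.86.
Under uncorrelated errors the observed covariances equal the true-score covariances, so only the own-variance terms attenuate.
True-score variance = [9.7²·0.77 + 14.5²·0.69] + 112.52 = 217.522 + 112.52 = 330.042.
Reliability = 330.042 / 416.86 = 0.7917.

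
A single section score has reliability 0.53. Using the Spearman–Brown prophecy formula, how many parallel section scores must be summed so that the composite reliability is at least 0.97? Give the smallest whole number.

29

k ≥ ρ*(1−ρ₁)/(ρ₁(1−ρ*)) = 0.97·0.47 / (0.53·0.03) = 28.673.
Smallest integer k = 29.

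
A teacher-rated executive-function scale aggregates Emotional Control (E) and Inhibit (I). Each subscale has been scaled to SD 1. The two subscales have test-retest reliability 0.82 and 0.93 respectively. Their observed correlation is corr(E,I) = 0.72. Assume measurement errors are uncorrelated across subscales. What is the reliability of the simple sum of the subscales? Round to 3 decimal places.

Var(E+I) = 2 + 2·[0.72] = 2 + 1.44 = 3.44.
With uncorrelated errors the cross-covariances are all true-score covariance, so they carry over unchanged; only the diagonal terms shrink to ρᵢσᵢ².
True-score variance = [0.82 + 0.93] + 1.44 = 1.75 + 1.44 = 3.19.
Reliability = 3.19 / 3.44 = 0.927.

0.927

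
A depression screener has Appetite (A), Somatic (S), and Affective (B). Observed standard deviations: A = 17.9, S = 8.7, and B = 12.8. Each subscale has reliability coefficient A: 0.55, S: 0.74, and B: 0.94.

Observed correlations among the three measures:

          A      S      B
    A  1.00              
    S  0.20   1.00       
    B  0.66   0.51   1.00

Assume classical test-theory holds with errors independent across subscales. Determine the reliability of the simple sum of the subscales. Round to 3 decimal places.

Var(A+S+B) = 17.9² + 8.7² + 12.8² + 2·[17.9·8.7·0.20 + 17.9·12.8·0.66 + 8.7·12.8·0.51] = 559.94 + 478.318 = 1038.26.
With uncorrelated errors the cross-covariances are all true-score covariance, so they carry over unchanged; only the diagonal terms shrink to ρᵢσᵢ².
True-score variance = [17.9²·0.55 + 8.7²·0.74 + 12.8²·0.94] + 478.318 = 386.246 + 478.318 = 864.563.
Reliability = 864.563 / 1038.26 = 0.833.

0.833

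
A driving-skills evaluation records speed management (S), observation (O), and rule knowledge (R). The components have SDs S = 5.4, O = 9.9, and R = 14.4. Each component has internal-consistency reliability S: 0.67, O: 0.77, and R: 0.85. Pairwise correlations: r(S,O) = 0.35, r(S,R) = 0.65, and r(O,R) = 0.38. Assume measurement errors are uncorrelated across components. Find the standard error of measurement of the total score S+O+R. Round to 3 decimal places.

Var(total) = 334.53 + 246.856 = 581.386.
True-score variance = 271.261 + 246.856 = 518.117, so reliability = 0.8912.
Error variance = 581.386 − 518.117 = 63.2691; SEM = √63.2691 = 7.954.

7.954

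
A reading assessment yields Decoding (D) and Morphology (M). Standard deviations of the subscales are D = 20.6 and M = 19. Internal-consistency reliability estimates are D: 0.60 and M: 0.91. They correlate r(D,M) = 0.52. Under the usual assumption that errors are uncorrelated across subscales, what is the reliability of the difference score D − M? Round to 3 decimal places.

0.465

Var(D−M) = 20.6² + 19² − 2·20.6·19·0.52 = 785.36 − 407.056 = 378.304.
With uncorrelated errors the cross-covariances are all true-score covariance, so they carry over unchanged; only the diagonal terms shrink to ρᵢσᵢ².
True-score variance = [20.6²·0.60 + 19²·0.91] − 407.056 = 583.126 − 407.056 = 176.07.
Reliability = 176.07 / 378.304 = 0.465.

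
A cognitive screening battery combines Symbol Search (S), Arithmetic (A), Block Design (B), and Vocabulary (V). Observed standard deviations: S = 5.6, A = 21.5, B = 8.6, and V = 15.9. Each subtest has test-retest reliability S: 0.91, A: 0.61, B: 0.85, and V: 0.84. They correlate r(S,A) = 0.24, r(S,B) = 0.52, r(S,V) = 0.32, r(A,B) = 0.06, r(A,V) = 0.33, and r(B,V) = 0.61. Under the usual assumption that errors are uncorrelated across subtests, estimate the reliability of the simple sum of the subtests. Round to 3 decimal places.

Var(S+A+B+V) = 5.6² + 21.5² + 8.6² + 15.9² + 2·[5.6·21.5·0.24 + 5.6·8.6·0.52 + 5.6·15.9·0.32 + 21.5·8.6·0.06 + 21.5·15.9·0.33 + 8.6·15.9·0.61] = 820.38 + 579.496 = 1399.88.
Because errors are independent across components, Cov(Tᵢ,Tⱼ) = Cov(Xᵢ,Xⱼ); the off-diagonal part of the true-score variance is the same as above.
True-score variance = [5.6²·0.91 + 21.5²·0.61 + 8.6²·0.85 + 15.9²·0.84] + 579.496 = 585.736 + 579.496 = 1165.23.
Reliability = 1165.23 / 1399.88 = 0.832.

0.832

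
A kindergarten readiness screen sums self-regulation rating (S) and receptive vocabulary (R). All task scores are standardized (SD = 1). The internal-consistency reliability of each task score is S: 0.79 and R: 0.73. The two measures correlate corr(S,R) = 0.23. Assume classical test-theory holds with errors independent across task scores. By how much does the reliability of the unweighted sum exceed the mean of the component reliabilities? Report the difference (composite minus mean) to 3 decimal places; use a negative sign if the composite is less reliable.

0.045

Var(sum) = 2 + 0.46 = 2.46; true-score variance = 1.52 + 0.46 = 1.98; composite reliability = 0.8049.
Mean component reliability = 0.7600.
Difference = 0.8049 − 0.7600 = 0.045.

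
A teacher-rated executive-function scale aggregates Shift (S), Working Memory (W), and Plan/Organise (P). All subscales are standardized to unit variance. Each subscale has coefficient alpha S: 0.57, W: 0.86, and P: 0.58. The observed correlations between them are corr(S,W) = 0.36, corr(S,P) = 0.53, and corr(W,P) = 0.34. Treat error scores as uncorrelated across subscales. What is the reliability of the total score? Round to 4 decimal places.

Var(S+W+P) = 3 + 2·[0.36 + 0.53 + 0.34] = 3 + 2.46 = 5.46.
With uncorrelated errors the cross-covariances are all true-score covariance, so they carry over unchanged; only the diagonal terms shrink to ρᵢσᵢ².
True-score variance = [0.57 + 0.86 + 0.58] + 2.46 = 2.01 + 2.46 = 4.47.
Reliability = 4.47 / 5.46 = 0.8187.

0.8187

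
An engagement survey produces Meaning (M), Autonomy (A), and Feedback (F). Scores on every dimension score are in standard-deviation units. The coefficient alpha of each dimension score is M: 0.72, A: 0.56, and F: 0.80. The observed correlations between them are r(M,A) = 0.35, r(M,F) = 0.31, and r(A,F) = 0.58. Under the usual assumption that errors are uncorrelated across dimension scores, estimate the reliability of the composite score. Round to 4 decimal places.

0.8321

Var(M+A+F) = 3 + 2·[0.35 + 0.31 + 0.58] = 3 + 2.48 = 5.48.
With uncorrelated errors the cross-covariances are all true-score covariance, so they carry over unchanged; only the diagonal terms shrink to ρᵢσᵢ².
True-score variance = [0.72 + 0.56 + 0.80] + 2.48 = 2.08 + 2.48 = 4.56.
Reliability = 4.56 / 5.48 = 0.8321.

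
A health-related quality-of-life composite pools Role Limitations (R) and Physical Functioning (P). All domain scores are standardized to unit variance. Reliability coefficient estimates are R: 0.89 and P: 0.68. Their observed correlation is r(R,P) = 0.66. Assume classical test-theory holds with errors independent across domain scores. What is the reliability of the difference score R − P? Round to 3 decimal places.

0.368

Var(R−P) = 1 + 1 − 2·0.66 = 2 − 1.32 = 0.68.
With uncorrelated errors the cross-covariances are all true-score covariance, so they carry over unchanged; only the diagonal terms shrink to ρᵢσᵢ².
True-score variance = [0.89 + 0.68] − 1.32 = 1.57 − 1.32 = 0.25.
Reliability = 0.25 / 0.68 = 0.368.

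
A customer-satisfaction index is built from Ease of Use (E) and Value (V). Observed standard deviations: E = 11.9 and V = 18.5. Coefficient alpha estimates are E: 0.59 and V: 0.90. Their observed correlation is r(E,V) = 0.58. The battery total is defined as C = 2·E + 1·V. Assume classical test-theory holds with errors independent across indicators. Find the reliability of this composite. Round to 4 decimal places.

0.8123

Var(C) = 2²·11.9² + 18.5² + 2·[2·11.9·18.5·0.58] = 908.69 + 510.748 = 1419.44.
Because errors are independent across components, Cov(Tᵢ,Tⱼ) = Cov(Xᵢ,Xⱼ); the off-diagonal part of the true-score variance is the same as above.
True-score variance = [2²·11.9²·0.59 + 18.5²·0.90] + 510.748 = 642.225 + 510.748 = 1152.97.
Reliability = 1152.97 / 1419.44 = 0.8123.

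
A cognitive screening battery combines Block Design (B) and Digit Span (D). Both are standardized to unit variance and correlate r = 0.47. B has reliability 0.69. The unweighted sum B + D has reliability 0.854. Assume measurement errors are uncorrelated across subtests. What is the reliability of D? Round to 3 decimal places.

0.881

Var(B+D) = 2 + 2·0.47 = 2.940.
True-score variance = ρ_B + ρ_D + 2·0.47, so 0.854 = (0.69 + ρ_D + 0.94) / 2.940.
ρ_D = 0.854·2.940 − 0.69 − 0.94 = 0.881.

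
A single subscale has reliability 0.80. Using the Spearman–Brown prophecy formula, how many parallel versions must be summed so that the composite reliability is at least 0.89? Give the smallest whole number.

k ≥ ρ*(1−ρ₁)/(ρ₁(1−ρ*)) = 0.89·0.20 / (0.80·0.11) = 2.023.
Smallest integer k = 3.

3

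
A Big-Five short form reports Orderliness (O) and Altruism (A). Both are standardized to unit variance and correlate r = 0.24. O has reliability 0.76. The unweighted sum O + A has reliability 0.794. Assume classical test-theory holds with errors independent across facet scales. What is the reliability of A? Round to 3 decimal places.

Var(O+A) = 2 + 2·0.24 = 2.480.
True-score variance = ρ_O + ρ_A + 2·0.24, so 0.794 = (0.76 + ρ_A + 0.48) / 2.480.
ρ_A = 0.794·2.480 − 0.76 − 0.48 = 0.729.

0.729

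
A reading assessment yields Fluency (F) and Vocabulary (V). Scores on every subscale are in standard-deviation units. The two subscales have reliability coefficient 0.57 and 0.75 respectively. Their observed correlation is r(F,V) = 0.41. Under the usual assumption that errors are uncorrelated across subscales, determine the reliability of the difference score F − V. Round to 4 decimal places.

Var(F−V) = 1 + 1 − 2·0.41 = 2 − 0.82 = 1.18.
Because errors are independent across components, Cov(Tᵢ,Tⱼ) = Cov(Xᵢ,Xⱼ); the off-diagonal part of the true-score variance is the same as above.
True-score variance = [0.57 + 0.75] − 0.82 = 1.32 − 0.82 = 0.5.
Reliability = 0.5 / 1.18 = 0.4237.

0.4237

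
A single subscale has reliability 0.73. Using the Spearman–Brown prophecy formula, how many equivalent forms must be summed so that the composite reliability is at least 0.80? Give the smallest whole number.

k ≥ ρ*(1−ρ₁)/(ρ₁(1−ρ*)) = 0.80·0.27 / (0.73·0.20) = 1.479.
Smallest integer k = 2.

2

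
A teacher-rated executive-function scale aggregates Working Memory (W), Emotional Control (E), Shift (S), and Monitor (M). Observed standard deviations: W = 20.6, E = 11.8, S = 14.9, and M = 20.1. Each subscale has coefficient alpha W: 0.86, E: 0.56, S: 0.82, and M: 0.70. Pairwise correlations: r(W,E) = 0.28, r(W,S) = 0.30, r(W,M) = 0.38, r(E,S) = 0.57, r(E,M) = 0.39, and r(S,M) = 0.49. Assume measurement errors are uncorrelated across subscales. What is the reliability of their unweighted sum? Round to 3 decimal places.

Var(W+E+S+M) = 20.6² + 11.8² + 14.9² + 20.1² + 2·[20.6·11.8·0.28 + 20.6·14.9·0.30 + 20.6·20.1·0.38 + 11.8·14.9·0.57 + 11.8·20.1·0.39 + 14.9·20.1·0.49] = 1189.62 + 1313.91 = 2503.53.
Because errors are independent across components, Cov(Tᵢ,Tⱼ) = Cov(Xᵢ,Xⱼ); the off-diagonal part of the true-score variance is the same as above.
True-score variance = [20.6²·0.86 + 11.8²·0.56 + 14.9²·0.82 + 20.1²·0.70] + 1313.91 = 907.779 + 1313.91 = 2221.69.
Reliability = 2221.69 / 2503.53 = 0.887.

0.887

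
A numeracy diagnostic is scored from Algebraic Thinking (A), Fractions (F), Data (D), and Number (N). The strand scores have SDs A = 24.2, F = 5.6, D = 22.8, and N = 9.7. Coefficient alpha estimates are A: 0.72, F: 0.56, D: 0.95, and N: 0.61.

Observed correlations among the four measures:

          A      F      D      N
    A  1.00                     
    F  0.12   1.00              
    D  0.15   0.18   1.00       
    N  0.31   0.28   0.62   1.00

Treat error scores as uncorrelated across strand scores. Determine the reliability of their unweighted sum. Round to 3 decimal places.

0.875

Var(A+F+D+N) = 24.2² + 5.6² + 22.8² + 9.7² + 2·[24.2·5.6·0.12 + 24.2·22.8·0.15 + 24.2·9.7·0.31 + 5.6·22.8·0.18 + 5.6·9.7·0.28 + 22.8·9.7·0.62] = 1230.93 + 694.214 = 1925.14.
Under uncorrelated errors the observed covariances equal the true-score covariances, so only the own-variance terms attenuate.
True-score variance = [24.2²·0.72 + 5.6²·0.56 + 22.8²·0.95 + 9.7²·0.61] + 694.214 = 990.465 + 694.214 = 1684.68.
Reliability = 1684.68 / 1925.14 = 0.875.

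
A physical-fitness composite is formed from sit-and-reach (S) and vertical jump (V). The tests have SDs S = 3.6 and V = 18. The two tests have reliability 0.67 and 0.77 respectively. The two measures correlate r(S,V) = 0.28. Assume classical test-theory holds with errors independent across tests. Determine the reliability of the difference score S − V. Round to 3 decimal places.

Var(S−V) = 3.6² + 18² − 2·3.6·18·0.28 = 336.96 − 36.288 = 300.672.
Under uncorrelated errors the observed covariances equal the true-score covariances, so only the own-variance terms attenuate.
True-score variance = [3.6²·0.67 + 18²·0.77] − 36.288 = 258.163 − 36.288 = 221.875.
Reliability = 221.875 / 300.672 = 0.738.

0.738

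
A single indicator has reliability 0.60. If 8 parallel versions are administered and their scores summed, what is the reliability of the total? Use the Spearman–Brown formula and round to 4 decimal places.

ρ_k = kρ / (1 + (k−1)ρ) = 8·0.60 / (1 + 7·0.60) = 4.800 / 5.200 = 0.9231.

0.9231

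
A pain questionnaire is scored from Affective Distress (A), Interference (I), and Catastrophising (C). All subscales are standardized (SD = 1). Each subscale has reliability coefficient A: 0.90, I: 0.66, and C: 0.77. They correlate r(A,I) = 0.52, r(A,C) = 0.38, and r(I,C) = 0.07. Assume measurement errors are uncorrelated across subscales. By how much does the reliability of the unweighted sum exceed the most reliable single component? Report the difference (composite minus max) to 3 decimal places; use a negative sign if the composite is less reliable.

-0.036

Var(sum) = 3 + 1.94 = 4.94; true-score variance = 2.33 + 1.94 = 4.27; composite reliability = 0.8644.
Max component reliability = 0.9000.
Difference = 0.8644 − 0.9000 = -0.036.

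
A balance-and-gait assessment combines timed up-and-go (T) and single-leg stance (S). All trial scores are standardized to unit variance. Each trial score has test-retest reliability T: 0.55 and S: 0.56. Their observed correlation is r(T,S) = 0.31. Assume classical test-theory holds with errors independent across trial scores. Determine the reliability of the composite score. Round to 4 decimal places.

0.6603

Var(T+S) = 2 + 2·[0.31] = 2 + 0.62 = 2.62.
Under uncorrelated errors the observed covariances equal the true-score covariances, so only the own-variance terms attenuate.
True-score variance = [0.55 + 0.56] + 0.62 = 1.11 + 0.62 = 1.73.
Reliability = 1.73 / 2.62 = 0.6603.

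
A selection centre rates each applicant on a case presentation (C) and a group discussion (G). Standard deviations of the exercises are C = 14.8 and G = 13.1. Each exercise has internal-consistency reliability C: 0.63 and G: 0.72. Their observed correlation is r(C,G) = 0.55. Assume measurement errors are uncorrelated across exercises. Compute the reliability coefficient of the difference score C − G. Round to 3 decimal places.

0.272

Var(C−G) = 14.8² + 13.1² − 2·14.8·13.1·0.55 = 390.65 − 213.268 = 177.382.
With uncorrelated errors the cross-covariances are all true-score covariance, so they carry over unchanged; only the diagonal terms shrink to ρᵢσᵢ².
True-score variance = [14.8²·0.63 + 13.1²·0.72] − 213.268 = 261.554 − 213.268 = 48.2864.
Reliability = 48.2864 / 177.382 = 0.272.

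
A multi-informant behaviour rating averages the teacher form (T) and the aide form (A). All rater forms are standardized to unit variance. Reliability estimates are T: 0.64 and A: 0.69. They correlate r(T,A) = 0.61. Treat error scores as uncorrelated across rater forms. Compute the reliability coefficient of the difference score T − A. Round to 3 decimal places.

0.141

Var(T−A) = 1 + 1 − 2·0.61 = 2 − 1.22 = 0.78.
Because errors are independent across components, Cov(Tᵢ,Tⱼ) = Cov(Xᵢ,Xⱼ); the off-diagonal part of the true-score variance is the same as above.
True-score variance = [0.64 + 0.69] − 1.22 = 1.33 − 1.22 = 0.11.
Reliability = 0.11 / 0.78 = 0.141.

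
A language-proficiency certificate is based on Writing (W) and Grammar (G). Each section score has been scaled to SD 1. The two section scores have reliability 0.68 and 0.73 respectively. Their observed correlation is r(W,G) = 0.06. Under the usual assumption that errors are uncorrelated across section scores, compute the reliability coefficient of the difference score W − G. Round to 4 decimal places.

Var(W−G) = 1 + 1 − 2·0.06 = 2 − 0.12 = 1.88.
With uncorrelated errors the cross-covariances are all true-score covariance, so they carry over unchanged; only the diagonal terms shrink to ρᵢσᵢ².
True-score variance = [0.68 + 0.73] − 0.12 = 1.41 − 0.12 = 1.29.
Reliability = 1.29 / 1.88 = 0.6862.

0.6862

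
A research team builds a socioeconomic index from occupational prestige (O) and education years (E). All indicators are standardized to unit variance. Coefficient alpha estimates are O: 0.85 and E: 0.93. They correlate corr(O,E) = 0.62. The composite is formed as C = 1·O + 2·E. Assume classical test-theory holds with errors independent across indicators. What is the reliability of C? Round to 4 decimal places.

Var(C) = 1 + 2² + 2·[2·0.62] = 5 + 2.48 = 7.48.
With uncorrelated errors the cross-covariances are all true-score covariance, so they carry over unchanged; only the diagonal terms shrink to ρᵢσᵢ².
True-score variance = [0.85 + 2²·0.93] + 2.48 = 4.57 + 2.48 = 7.05.
Reliability = 7.05 / 7.48 = 0.9425.

0.9425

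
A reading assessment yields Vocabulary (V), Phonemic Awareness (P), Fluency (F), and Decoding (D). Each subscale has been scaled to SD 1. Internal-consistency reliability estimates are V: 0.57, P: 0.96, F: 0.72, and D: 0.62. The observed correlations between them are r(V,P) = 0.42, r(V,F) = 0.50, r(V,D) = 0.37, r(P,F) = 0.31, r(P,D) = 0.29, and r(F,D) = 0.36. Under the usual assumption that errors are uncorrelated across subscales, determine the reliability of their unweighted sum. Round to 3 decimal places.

Var(V+P+F+D) = 4 + 2·[0.42 + 0.50 + 0.37 + 0.31 + 0.29 + 0.36] = 4 + 4.5 = 8.5.
Because errors are independent across components, Cov(Tᵢ,Tⱼ) = Cov(Xᵢ,Xⱼ); the off-diagonal part of the true-score variance is the same as above.
True-score variance = [0.57 + 0.96 + 0.72 + 0.62] + 4.5 = 2.87 + 4.5 = 7.37.
Reliability = 7.37 / 8.5 = 0.867.

0.867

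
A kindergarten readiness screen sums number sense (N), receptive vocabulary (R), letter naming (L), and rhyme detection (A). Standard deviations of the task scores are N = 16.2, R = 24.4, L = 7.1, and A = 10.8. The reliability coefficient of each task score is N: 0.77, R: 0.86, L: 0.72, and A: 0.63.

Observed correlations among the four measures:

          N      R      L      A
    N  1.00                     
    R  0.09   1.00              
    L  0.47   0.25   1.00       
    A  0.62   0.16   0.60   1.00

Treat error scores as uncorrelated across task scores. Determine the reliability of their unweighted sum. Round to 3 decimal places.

0.881

Var(N+R+L+A) = 16.2² + 24.4² + 7.1² + 10.8² + 2·[16.2·24.4·0.09 + 16.2·7.1·0.47 + 16.2·10.8·0.62 + 24.4·7.1·0.25 + 24.4·10.8·0.16 + 7.1·10.8·0.60] = 1024.85 + 659.182 = 1684.03.
With uncorrelated errors the cross-covariances are all true-score covariance, so they carry over unchanged; only the diagonal terms shrink to ρᵢσᵢ².
True-score variance = [16.2²·0.77 + 24.4²·0.86 + 7.1²·0.72 + 10.8²·0.63] + 659.182 = 823.867 + 659.182 = 1483.05.
Reliability = 1483.05 / 1684.03 = 0.881.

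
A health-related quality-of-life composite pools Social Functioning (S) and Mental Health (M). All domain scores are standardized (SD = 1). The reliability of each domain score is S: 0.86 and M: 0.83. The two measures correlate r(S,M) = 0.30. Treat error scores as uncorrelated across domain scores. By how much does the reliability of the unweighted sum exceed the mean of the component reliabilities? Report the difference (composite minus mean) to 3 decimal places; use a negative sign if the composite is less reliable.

0.036

Var(sum) = 2 + 0.6 = 2.6; true-score variance = 1.69 + 0.6 = 2.29; composite reliability = 0.8808.
Mean component reliability = 0.8450.
Difference = 0.8808 − 0.8450 = 0.036.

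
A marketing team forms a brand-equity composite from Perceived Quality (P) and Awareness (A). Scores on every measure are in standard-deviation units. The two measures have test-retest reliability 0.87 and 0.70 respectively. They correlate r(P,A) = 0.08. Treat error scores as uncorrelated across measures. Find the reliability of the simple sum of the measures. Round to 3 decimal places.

Var(P+A) = 2 + 2·[0.08] = 2 + 0.16 = 2.16.
Because errors are independent across components, Cov(Tᵢ,Tⱼ) = Cov(Xᵢ,Xⱼ); the off-diagonal part of the true-score variance is the same as above.
True-score variance = [0.87 + 0.70] + 0.16 = 1.57 + 0.16 = 1.73.
Reliability = 1.73 / 2.16 = 0.801.

0.801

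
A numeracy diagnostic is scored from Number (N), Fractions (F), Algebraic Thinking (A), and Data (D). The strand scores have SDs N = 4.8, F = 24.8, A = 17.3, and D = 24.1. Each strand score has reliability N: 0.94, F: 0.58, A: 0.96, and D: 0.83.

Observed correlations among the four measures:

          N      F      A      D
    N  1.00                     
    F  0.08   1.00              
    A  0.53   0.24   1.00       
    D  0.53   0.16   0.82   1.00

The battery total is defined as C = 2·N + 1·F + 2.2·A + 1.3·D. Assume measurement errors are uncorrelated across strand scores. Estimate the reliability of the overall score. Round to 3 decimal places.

Var(C) = 2²·4.8² + 24.8² + 2.2²·17.3² + 1.3²·24.1² + 2·[2·4.8·24.8·0.08 + 4.4·4.8·17.3·0.53 + 2.6·4.8·24.1·0.53 + 2.2·24.8·17.3·0.24 + 1.3·24.8·24.1·0.16 + 2.86·17.3·24.1·0.82] = 3137.33 + 3401.48 = 6538.81.
Because errors are independent across components, Cov(Tᵢ,Tⱼ) = Cov(Xᵢ,Xⱼ); the off-diagonal part of the true-score variance is the same as above.
True-score variance = [2²·4.8²·0.94 + 24.8²·0.58 + 2.2²·17.3²·0.96 + 1.3²·24.1²·0.83] + 3401.48 = 2648.68 + 3401.48 = 6050.15.
Reliability = 6050.15 / 6538.81 = 0.925.

0.925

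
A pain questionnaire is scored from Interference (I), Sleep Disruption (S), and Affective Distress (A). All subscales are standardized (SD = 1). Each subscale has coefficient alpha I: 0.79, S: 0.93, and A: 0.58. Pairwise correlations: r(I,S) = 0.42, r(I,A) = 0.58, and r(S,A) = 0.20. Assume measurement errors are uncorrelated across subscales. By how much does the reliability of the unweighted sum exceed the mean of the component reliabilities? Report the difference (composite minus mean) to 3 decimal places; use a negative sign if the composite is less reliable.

Var(sum) = 3 + 2.4 = 5.4; true-score variance = 2.3 + 2.4 = 4.7; composite reliability = 0.8704.
Mean component reliability = 0.7667.
Difference = 0.8704 − 0.7667 = 0.104.

0.104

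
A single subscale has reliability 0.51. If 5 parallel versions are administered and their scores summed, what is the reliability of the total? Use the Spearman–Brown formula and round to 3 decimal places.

0.839

ρ_k = kρ / (1 + (k−1)ρ) = 5·0.51 / (1 + 4·0.51) = 2.550 / 3.040 = 0.839.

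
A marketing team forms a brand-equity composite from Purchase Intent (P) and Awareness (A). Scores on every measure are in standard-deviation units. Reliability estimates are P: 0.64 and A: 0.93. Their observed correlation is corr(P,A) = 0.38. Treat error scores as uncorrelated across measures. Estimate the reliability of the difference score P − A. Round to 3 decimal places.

0.653

Var(P−A) = 1 + 1 − 2·0.38 = 2 − 0.76 = 1.24.
Under uncorrelated errors the observed covariances equal the true-score covariances, so only the own-variance terms attenuate.
True-score variance = [0.64 + 0.93] − 0.76 = 1.57 − 0.76 = 0.81.
Reliability = 0.81 / 1.24 = 0.653.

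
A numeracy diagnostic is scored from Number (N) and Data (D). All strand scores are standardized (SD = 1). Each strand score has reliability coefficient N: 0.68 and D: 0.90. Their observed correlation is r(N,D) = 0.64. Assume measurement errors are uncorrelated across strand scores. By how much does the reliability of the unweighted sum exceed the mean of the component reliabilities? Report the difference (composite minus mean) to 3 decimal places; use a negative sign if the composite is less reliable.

Var(sum) = 2 + 1.28 = 3.28; true-score variance = 1.58 + 1.28 = 2.86; composite reliability = 0.8720.
Mean component reliability = 0.7900.
Difference = 0.8720 − 0.7900 = 0.082.

0.082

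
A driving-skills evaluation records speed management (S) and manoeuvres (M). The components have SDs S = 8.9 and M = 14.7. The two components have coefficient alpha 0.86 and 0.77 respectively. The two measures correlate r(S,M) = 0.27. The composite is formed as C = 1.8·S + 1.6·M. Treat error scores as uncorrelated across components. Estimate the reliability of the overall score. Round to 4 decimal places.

Var(C) = 1.8²·8.9² + 1.6²·14.7² + 2·[2.88·8.9·14.7·0.27] = 809.831 + 203.467 = 1013.3.
Because errors are independent across components, Cov(Tᵢ,Tⱼ) = Cov(Xᵢ,Xⱼ); the off-diagonal part of the true-score variance is the same as above.
True-score variance = [1.8²·8.9²·0.86 + 1.6²·14.7²·0.77] + 203.467 = 646.667 + 203.467 = 850.134.
Reliability = 850.134 / 1013.3 = 0.8390.

0.8390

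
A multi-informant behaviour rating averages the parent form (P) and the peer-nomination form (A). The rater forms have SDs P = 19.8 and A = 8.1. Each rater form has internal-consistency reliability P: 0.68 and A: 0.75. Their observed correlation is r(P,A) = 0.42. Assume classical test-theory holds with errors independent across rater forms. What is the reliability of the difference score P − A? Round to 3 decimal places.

Var(P−A) = 19.8² + 8.1² − 2·19.8·8.1·0.42 = 457.65 − 134.719 = 322.931.
Under uncorrelated errors the observed covariances equal the true-score covariances, so only the own-variance terms attenuate.
True-score variance = [19.8²·0.68 + 8.1²·0.75] − 134.719 = 315.795 − 134.719 = 181.076.
Reliability = 181.076 / 322.931 = 0.561.

0.561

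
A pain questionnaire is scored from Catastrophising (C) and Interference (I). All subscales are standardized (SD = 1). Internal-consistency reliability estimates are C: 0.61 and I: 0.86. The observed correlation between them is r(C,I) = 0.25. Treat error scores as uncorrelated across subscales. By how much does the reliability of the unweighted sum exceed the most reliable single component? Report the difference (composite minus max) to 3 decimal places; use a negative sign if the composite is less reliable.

Var(sum) = 2 + 0.5 = 2.5; true-score variance = 1.47 + 0.5 = 1.97; composite reliability = 0.7880.
Max component reliability = 0.8600.
Difference = 0.7880 − 0.8600 = -0.072.

-0.072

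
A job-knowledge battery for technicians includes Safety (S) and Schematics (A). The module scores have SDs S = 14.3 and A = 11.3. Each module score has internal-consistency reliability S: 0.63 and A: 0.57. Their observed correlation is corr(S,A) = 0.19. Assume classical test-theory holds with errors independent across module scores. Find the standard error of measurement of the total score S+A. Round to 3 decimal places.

11.427

Var(total) = 332.18 + 61.4042 = 393.584.
True-score variance = 201.612 + 61.4042 = 263.016, so reliability = 0.6683.
Error variance = 393.584 − 263.016 = 130.568; SEM = √130.568 = 11.427.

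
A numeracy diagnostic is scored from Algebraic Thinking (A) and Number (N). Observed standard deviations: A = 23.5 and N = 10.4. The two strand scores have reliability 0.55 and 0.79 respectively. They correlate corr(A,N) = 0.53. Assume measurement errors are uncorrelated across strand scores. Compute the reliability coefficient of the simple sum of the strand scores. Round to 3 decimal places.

Var(A+N) = 23.5² + 10.4² + 2·[23.5·10.4·0.53] = 660.41 + 259.064 = 919.474.
With uncorrelated errors the cross-covariances are all true-score covariance, so they carry over unchanged; only the diagonal terms shrink to ρᵢσᵢ².
True-score variance = [23.5²·0.55 + 10.4²·0.79] + 259.064 = 389.184 + 259.064 = 648.248.
Reliability = 648.248 / 919.474 = 0.705.

0.705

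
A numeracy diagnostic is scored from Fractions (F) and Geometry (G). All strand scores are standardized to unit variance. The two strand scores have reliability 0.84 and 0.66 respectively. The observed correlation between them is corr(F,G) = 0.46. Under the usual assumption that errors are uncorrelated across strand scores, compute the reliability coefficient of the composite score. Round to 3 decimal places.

0.829

Var(F+G) = 2 + 2·[0.46] = 2 + 0.92 = 2.92.
With uncorrelated errors the cross-covariances are all true-score covariance, so they carry over unchanged; only the diagonal terms shrink to ρᵢσᵢ².
True-score variance = [0.84 + 0.66] + 0.92 = 1.5 + 0.92 = 2.42.
Reliability = 2.42 / 2.92 = 0.829.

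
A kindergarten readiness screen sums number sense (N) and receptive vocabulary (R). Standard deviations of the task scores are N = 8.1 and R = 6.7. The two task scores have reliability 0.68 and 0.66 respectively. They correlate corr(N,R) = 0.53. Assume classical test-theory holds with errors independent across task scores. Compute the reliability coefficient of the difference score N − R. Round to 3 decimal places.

Var(N−R) = 8.1² + 6.7² − 2·8.1·6.7·0.53 = 110.5 − 57.5262 = 52.9738.
With uncorrelated errors the cross-covariances are all true-score covariance, so they carry over unchanged; only the diagonal terms shrink to ρᵢσᵢ².
True-score variance = [8.1²·0.68 + 6.7²·0.66] − 57.5262 = 74.2422 − 57.5262 = 16.716.
Reliability = 16.716 / 52.9738 = 0.316.

0.316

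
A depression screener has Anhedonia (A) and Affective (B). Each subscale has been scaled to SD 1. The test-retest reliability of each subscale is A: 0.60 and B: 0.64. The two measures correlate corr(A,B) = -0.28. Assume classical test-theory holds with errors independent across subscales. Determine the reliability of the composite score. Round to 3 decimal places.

0.472

Var(A+B) = 2 + 2·[(-0.28)] = 2 − 0.56 = 1.44.
Under uncorrelated errors the observed covariances equal the true-score covariances, so only the own-variance terms attenuate.
True-score variance = [0.60 + 0.64] − 0.56 = 1.24 − 0.56 = 0.68.
Reliability = 0.68 / 1.44 = 0.472.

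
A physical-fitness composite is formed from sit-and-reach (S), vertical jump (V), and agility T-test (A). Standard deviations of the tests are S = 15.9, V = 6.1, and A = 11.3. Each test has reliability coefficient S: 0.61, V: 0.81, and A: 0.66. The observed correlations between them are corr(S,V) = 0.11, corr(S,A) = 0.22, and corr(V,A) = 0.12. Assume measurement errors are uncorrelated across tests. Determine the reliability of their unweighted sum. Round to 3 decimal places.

Var(S+V+A) = 15.9² + 6.1² + 11.3² + 2·[15.9·6.1·0.11 + 15.9·11.3·0.22 + 6.1·11.3·0.12] = 417.71 + 116.936 = 534.646.
Under uncorrelated errors the observed covariances equal the true-score covariances, so only the own-variance terms attenuate.
True-score variance = [15.9²·0.61 + 6.1²·0.81 + 11.3²·0.66] + 116.936 = 268.63 + 116.936 = 385.565.
Reliability = 385.565 / 534.646 = 0.721.

0.721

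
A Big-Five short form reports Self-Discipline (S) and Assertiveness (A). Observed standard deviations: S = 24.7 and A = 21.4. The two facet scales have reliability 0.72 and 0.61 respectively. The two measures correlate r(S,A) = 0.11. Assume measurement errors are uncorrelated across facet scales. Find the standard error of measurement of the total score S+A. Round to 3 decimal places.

Var(total) = 1068.05 + 116.288 = 1184.34.
True-score variance = 718.62 + 116.288 = 834.908, so reliability = 0.7050.
Error variance = 1184.34 − 834.908 = 349.43; SEM = √349.43 = 18.693.

18.693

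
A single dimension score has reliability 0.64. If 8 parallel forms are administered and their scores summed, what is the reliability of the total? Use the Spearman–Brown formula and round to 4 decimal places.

ρ_k = kρ / (1 + (k−1)ρ) = 8·0.64 / (1 + 7·0.64) = 5.120 / 5.480 = 0.9343.

0.9343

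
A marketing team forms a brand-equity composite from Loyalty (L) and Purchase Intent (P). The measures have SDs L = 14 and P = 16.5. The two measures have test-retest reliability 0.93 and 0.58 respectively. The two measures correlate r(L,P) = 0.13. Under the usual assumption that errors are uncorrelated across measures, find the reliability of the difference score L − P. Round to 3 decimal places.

0.686

Var(L−P) = 14² + 16.5² − 2·14·16.5·0.13 = 468.25 − 60.06 = 408.19.
Because errors are independent across components, Cov(Tᵢ,Tⱼ) = Cov(Xᵢ,Xⱼ); the off-diagonal part of the true-score variance is the same as above.
True-score variance = [14²·0.93 + 16.5²·0.58] − 60.06 = 340.185 − 60.06 = 280.125.
Reliability = 280.125 / 408.19 = 0.686.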